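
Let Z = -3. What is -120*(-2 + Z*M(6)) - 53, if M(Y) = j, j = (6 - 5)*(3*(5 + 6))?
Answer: 12067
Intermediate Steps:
j = 33 (j = 1*(3*11) = 1*33 = 33)
M(Y) = 33
-120*(-2 + Z*M(6)) - 53 = -120*(-2 - 3*33) - 53 = -120*(-2 - 99) - 53 = -120*(-101) - 53 = 12120 - 53 = 12067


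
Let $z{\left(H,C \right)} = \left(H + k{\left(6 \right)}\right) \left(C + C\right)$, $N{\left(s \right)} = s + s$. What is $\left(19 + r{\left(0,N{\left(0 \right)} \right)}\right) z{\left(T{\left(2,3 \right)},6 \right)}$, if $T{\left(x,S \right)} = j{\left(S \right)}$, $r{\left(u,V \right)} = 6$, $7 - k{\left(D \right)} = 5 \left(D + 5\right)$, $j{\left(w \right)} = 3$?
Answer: $-13500$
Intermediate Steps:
$k{\left(D \right)} = -18 - 5 D$ ($k{\left(D \right)} = 7 - 5 \left(D + 5\right) = 7 - 5 \left(5 + D\right) = 7 - \left(25 + 5 D\right) = -18 - 5 D$)
$N{\left(s \right)} = 2 s$
$T{\left(x,S \right)} = 3$
$z{\left(H,C \right)} = 2 C \left(-48 + H\right)$ ($z{\left(H,C \right)} = \left(H - 48\right) \left(C + C\right) = \left(H - 48\right) 2 C = \left(-48 + H\right) 2 C = 2 C \left(-48 + H\right)$)
$\left(19 + r{\left(0,N{\left(0 \right)} \right)}\right) z{\left(T{\left(2,3 \right)},6 \right)} = \left(19 + 6\right) 2 \cdot 6 \left(-48 + 3\right) = 25 \cdot 2 \cdot 6 \left(-45\right) = 25 \left(-540\right) = -13500$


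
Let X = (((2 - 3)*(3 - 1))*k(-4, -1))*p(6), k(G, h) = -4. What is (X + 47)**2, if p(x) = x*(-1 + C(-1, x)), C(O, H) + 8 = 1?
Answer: 113569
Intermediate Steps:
C(O, H) = -7 (C(O, H) = -8 + 1 = -7)
p(x) = -8*x (p(x) = x*(-1 - 7) = x*(-8) = -8*x)
X = -384 (X = (((2 - 3)*(3 - 1))*(-4))*(-8*6) = (-1*2*(-4))*(-48) = -2*(-4)*(-48) = 8*(-48) = -384)
(X + 47)**2 = (-384 + 47)**2 = (-337)**2 = 113569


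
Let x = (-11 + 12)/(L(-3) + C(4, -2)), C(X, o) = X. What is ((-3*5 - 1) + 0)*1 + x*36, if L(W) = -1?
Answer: -4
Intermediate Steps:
x = ⅓ (x = (-11 + 12)/(-1 + 4) = 1/3 = 1*(⅓) = ⅓ ≈ 0.33333)
((-3*5 - 1) + 0)*1 + x*36 = ((-3*5 - 1) + 0)*1 + (⅓)*36 = ((-15 - 1) + 0)*1 + 12 = (-16 + 0)*1 + 12 = -16*1 + 12 = -16 + 12 = -4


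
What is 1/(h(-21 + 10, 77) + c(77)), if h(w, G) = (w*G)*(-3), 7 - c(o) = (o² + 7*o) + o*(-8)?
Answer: -1/3304 ≈ -0.00030266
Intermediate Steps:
c(o) = 7 + o - o² (c(o) = 7 - ((o² + 7*o) + o*(-8)) = 7 - ((o² + 7*o) - 8*o) = 7 - (o² - o) = 7 + (o - o²) = 7 + o - o²)
h(w, G) = -3*G*w (h(w, G) = (G*w)*(-3) = -3*G*w)
1/(h(-21 + 10, 77) + c(77)) = 1/(-3*77*(-21 + 10) + (7 + 77 - 1*77²)) = 1/(-3*77*(-11) + (7 + 77 - 1*5929)) = 1/(2541 + (7 + 77 - 5929)) = 1/(2541 - 5845) = 1/(-3304) = -1/3304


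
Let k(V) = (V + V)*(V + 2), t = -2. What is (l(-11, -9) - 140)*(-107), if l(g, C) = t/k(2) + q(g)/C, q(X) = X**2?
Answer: 1183099/72 ≈ 16432.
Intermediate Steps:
k(V) = 2*V*(2 + V) (k(V) = (2*V)*(2 + V) = 2*V*(2 + V))
l(g, C) = -1/8 + g**2/C (l(g, C) = -2*1/(4*(2 + 2)) + g**2/C = -2/(2*2*4) + g**2/C = -2/16 + g**2/C = -2*1/16 + g**2/C = -1/8 + g**2/C)
(l(-11, -9) - 140)*(-107) = (((-11)**2 - 1/8*(-9))/(-9) - 140)*(-107) = (-(121 + 9/8)/9 - 140)*(-107) = (-1/9*977/8 - 140)*(-107) = (-977/72 - 140)*(-107) = -11057/72*(-107) = 1183099/72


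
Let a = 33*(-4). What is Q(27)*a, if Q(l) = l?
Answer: -3564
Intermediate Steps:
a = -132
Q(27)*a = 27*(-132) = -3564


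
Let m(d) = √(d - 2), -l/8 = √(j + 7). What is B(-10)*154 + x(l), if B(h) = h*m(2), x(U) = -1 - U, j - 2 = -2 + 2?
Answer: 23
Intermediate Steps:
j = 2 (j = 2 + (-2 + 2) = 2 + 0 = 2)
l = -24 (l = -8*√(2 + 7) = -8*√9 = -8*3 = -24)
m(d) = √(-2 + d)
B(h) = 0 (B(h) = h*√(-2 + 2) = h*√0 = h*0 = 0)
B(-10)*154 + x(l) = 0*154 + (-1 - 1*(-24)) = 0 + (-1 + 24) = 0 + 23 = 23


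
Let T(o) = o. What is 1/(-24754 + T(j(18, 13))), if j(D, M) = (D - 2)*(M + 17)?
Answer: -1/24274 ≈ -4.1196e-5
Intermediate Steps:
j(D, M) = (-2 + D)*(17 + M)
1/(-24754 + T(j(18, 13))) = 1/(-24754 + (-34 - 2*13 + 17*18 + 18*13)) = 1/(-24754 + (-34 - 26 + 306 + 234)) = 1/(-24754 + 480) = 1/(-24274) = -1/24274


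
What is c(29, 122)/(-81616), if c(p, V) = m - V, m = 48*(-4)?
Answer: 157/40808 ≈ 0.0038473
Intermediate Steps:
m = -192
c(p, V) = -192 - V
c(29, 122)/(-81616) = (-192 - 1*122)/(-81616) = (-192 - 122)*(-1/81616) = -314*(-1/81616) = 157/40808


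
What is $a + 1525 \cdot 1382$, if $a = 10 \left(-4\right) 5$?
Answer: $2107350$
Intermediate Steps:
$a = -200$ ($a = \left(-40\right) 5 = -200$)
$a + 1525 \cdot 1382 = -200 + 1525 \cdot 1382 = -200 + 2107550 = 2107350$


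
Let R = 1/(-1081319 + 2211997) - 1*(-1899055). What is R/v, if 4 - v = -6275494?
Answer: 2147219709291/7095567527644 ≈ 0.30261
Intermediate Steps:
v = 6275498 (v = 4 - 1*(-6275494) = 4 + 6275494 = 6275498)
R = 2147219709291/1130678 (R = 1/1130678 + 1899055 = 2147219709291/1130678 ≈ 1.8991e+6)
R/v = (2147219709291/1130678)/6275498 = (2147219709291/1130678)*(1/6275498) = 2147219709291/7095567527644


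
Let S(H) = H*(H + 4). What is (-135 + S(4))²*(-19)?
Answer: -201571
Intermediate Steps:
S(H) = H*(4 + H)
(-135 + S(4))²*(-19) = (-135 + 4*(4 + 4))²*(-19) = (-135 + 4*8)²*(-19) = (-135 + 32)²*(-19) = (-103)²*(-19) = 10609*(-19) = -201571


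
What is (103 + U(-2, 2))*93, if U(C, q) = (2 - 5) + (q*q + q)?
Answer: 9858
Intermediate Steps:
U(C, q) = -3 + q + q**2 (U(C, q) = -3 + (q**2 + q) = -3 + (q + q**2) = -3 + q + q**2)
(103 + U(-2, 2))*93 = (103 + (-3 + 2 + 2**2))*93 = (103 + (-3 + 2 + 4))*93 = (103 + 3)*93 = 106*93 = 9858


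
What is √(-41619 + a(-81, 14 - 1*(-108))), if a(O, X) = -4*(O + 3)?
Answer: 7*I*√843 ≈ 203.24*I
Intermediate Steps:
a(O, X) = -12 - 4*O (a(O, X) = -4*(3 + O) = -12 - 4*O)
√(-41619 + a(-81, 14 - 1*(-108))) = √(-41619 + (-12 - 4*(-81))) = √(-41619 + (-12 + 324)) = √(-41619 + 312) = √(-41307) = 7*I*√843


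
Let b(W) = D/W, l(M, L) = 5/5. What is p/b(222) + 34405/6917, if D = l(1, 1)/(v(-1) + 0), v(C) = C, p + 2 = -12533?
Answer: 19248454495/6917 ≈ 2.7828e+6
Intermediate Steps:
p = -12535 (p = -2 - 12533 = -12535)
l(M, L) = 1 (l(M, L) = 5*(1/5) = 1)
D = -1 (D = 1/(-1 + 0) = 1/(-1) = 1*(-1) = -1)
b(W) = -1/W
p/b(222) + 34405/6917 = -12535/((-1/222)) + 34405/6917 = -12535/((-1*1/222)) + 34405*(1/6917) = -12535/(-1/222) + 34405/6917 = -12535*(-222) + 34405/6917 = 2782770 + 34405/6917 = 19248454495/6917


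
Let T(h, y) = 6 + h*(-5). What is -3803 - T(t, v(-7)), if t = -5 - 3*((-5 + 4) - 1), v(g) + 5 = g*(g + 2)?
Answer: -3804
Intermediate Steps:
v(g) = -5 + g*(2 + g) (v(g) = -5 + g*(g + 2) = -5 + g*(2 + g))
t = 1 (t = -5 - 3*(-1 - 1) = -5 - 3*(-2) = -5 + 6 = 1)
T(h, y) = 6 - 5*h
-3803 - T(t, v(-7)) = -3803 - (6 - 5*1) = -3803 - (6 - 5) = -3803 - 1*1 = -3803 - 1 = -3804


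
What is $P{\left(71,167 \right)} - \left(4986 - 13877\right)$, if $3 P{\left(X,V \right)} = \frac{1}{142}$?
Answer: $\frac{3787567}{426} \approx 8891.0$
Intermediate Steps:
$P{\left(X,V \right)} = \frac{1}{426}$ ($P{\left(X,V \right)} = \frac{1}{3 \cdot 142} = \frac{1}{3} \cdot \frac{1}{142} = \frac{1}{426}$)
$P{\left(71,167 \right)} - \left(4986 - 13877\right) = \frac{1}{426} - \left(4986 - 13877\right) = \frac{1}{426} - -8891 = \frac{1}{426} + 8891 = \frac{3787567}{426}$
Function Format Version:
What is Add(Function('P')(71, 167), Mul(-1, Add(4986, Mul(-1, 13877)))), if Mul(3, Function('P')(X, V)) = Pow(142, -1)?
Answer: Rational(3787567, 426) ≈ 8891.0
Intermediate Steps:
Function('P')(X, V) = Rational(1, 426) (Function('P')(X, V) = Mul(Rational(1, 3), Pow(142, -1)) = Mul(Rational(1, 3), Rational(1, 142)) = Rational(1, 426))
Add(Function('P')(71, 167), Mul(-1, Add(4986, Mul(-1, 13877)))) = Add(Rational(1, 426), Mul(-1, Add(4986, Mul(-1, 13877)))) = Add(Rational(1, 426), Mul(-1, Add(4986, -13877))) = Add(Rational(1, 426), Mul(-1, -8891)) = Add(Rational(1, 426), 8891) = Rational(3787567, 426)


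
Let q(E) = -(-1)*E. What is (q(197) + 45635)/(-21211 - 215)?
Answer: -22916/10713 ≈ -2.1391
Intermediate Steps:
q(E) = E
(q(197) + 45635)/(-21211 - 215) = (197 + 45635)/(-21211 - 215) = 45832/(-21426) = 45832*(-1/21426) = -22916/10713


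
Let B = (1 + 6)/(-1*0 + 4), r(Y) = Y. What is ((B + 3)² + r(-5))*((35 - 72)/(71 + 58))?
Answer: -10397/2064 ≈ -5.0373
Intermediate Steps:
B = 7/4 (B = 7/(0 + 4) = 7/4 ≈ 1.7500)
((B + 3)² + r(-5))*((35 - 72)/(71 + 58)) = ((7/4 + 3)² - 5)*((35 - 72)/(71 + 58)) = ((19/4)² - 5)*(-37/129) = (361/16 - 5)*(-37*1/129) = (281/16)*(-37/129) = -10397/2064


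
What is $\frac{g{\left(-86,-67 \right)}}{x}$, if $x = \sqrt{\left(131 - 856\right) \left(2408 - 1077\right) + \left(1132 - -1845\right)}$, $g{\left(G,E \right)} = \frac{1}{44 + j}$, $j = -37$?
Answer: $- \frac{i \sqrt{961998}}{6733986} \approx - 0.00014565 i$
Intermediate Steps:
$g{\left(G,E \right)} = \frac{1}{7}$ ($g{\left(G,E \right)} = \frac{1}{44 - 37} = \frac{1}{7}$)
$x = i \sqrt{961998}$ ($x = \sqrt{\left(-725\right) 1331 + \left(1132 + 1845\right)} = \sqrt{-964975 + 2977} = \sqrt{-961998} = i \sqrt{961998} \approx 980.81 i$)
$\frac{g{\left(-86,-67 \right)}}{x} = \frac{1}{7 i \sqrt{961998}} = \frac{\left(- \frac{1}{961998}\right) i \sqrt{961998}}{7} = - \frac{i \sqrt{961998}}{6733986}$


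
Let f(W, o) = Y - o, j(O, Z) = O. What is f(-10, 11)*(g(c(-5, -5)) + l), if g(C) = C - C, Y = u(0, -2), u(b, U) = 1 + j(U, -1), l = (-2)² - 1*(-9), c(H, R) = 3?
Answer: -156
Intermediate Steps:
l = 13 (l = 4 + 9 = 13)
u(b, U) = 1 + U
Y = -1 (Y = 1 - 2 = -1)
f(W, o) = -1 - o
g(C) = 0
f(-10, 11)*(g(c(-5, -5)) + l) = (-1 - 1*11)*(0 + 13) = (-1 - 11)*13 = -12*13 = -156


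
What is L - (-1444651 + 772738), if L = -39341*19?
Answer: -75566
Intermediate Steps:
L = -747479
L - (-1444651 + 772738) = -747479 - (-1444651 + 772738) = -747479 - 1*(-671913) = -747479 + 671913 = -75566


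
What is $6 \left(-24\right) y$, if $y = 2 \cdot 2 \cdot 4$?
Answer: $-2304$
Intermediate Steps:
$y = 16$ ($y = 4 \cdot 4 = 16$)
$6 \left(-24\right) y = 6 \left(-24\right) 16 = \left(-144\right) 16 = -2304$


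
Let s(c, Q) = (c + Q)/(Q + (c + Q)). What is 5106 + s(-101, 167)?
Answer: 1189764/233 ≈ 5106.3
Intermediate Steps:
s(c, Q) = (Q + c)/(c + 2*Q) (s(c, Q) = (Q + c)/(Q + (Q + c)) = (Q + c)/(c + 2*Q))
5106 + s(-101, 167) = 5106 + (167 - 101)/(-101 + 2*167) = 5106 + 66/(-101 + 334) = 5106 + 66/233 = 1189764/233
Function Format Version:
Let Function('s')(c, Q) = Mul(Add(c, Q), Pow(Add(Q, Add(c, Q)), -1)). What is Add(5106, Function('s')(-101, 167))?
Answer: Rational(1189764, 233) ≈ 5106.3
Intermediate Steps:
Function('s')(c, Q) = Mul(Pow(Add(c, Mul(2, Q)), -1), Add(Q, c)) (Function('s')(c, Q) = Mul(Add(Q, c), Pow(Add(Q, Add(Q, c)), -1)) = Mul(Add(Q, c), Pow(Add(c, Mul(2, Q)), -1)) = Mul(Pow(Add(c, Mul(2, Q)), -1), Add(Q, c)))
Add(5106, Function('s')(-101, 167)) = Add(5106, Mul(Pow(Add(-101, Mul(2, 167)), -1), Add(167, -101))) = Add(5106, Mul(Pow(Add(-101, 334), -1), 66)) = Add(5106, Mul(Pow(233, -1), 66)) = Add(5106, Mul(Rational(1, 233), 66)) = Add(5106, Rational(66, 233)) = Rational(1189764, 233)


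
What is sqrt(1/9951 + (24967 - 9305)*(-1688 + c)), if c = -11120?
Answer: I*sqrt(19863784319859345)/9951 ≈ 14163.0*I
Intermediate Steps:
sqrt(1/9951 + (24967 - 9305)*(-1688 + c)) = sqrt(1/9951 + (24967 - 9305)*(-1688 - 11120)) = sqrt(1/9951 + 15662*(-12808)) = sqrt(1/9951 - 200598896) = sqrt(-1996159614095/9951) = I*sqrt(19863784319859345)/9951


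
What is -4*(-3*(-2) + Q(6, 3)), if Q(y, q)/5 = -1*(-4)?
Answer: -104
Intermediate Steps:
Q(y, q) = 20 (Q(y, q) = 5*(-1*(-4)) = 5*4 = 20)
-4*(-3*(-2) + Q(6, 3)) = -4*(-3*(-2) + 20) = -4*(6 + 20) = -4*26 = -104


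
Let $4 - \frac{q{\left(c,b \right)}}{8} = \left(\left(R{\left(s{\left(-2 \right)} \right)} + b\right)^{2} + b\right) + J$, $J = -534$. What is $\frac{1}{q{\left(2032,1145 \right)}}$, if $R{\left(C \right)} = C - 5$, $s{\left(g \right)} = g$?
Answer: $- \frac{1}{10365208} \approx -9.6477 \cdot 10^{-8}$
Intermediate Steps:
$R{\left(C \right)} = -5 + C$ ($R{\left(C \right)} = C - 5 = -5 + C$)
$q{\left(c,b \right)} = 4304 - 8 b - 8 \left(-7 + b\right)^{2}$ ($q{\left(c,b \right)} = 32 - 8 \left(\left(\left(\left(-5 - 2\right) + b\right)^{2} + b\right) - 534\right) = 32 - 8 \left(\left(\left(-7 + b\right)^{2} + b\right) - 534\right) = 32 - 8 \left(\left(b + \left(-7 + b\right)^{2}\right) - 534\right) = 32 - 8 \left(-534 + b + \left(-7 + b\right)^{2}\right) = 32 - \left(-4272 + 8 b + 8 \left(-7 + b\right)^{2}\right) = 4304 - 8 b - 8 \left(-7 + b\right)^{2}$)
$\frac{1}{q{\left(2032,1145 \right)}} = \frac{1}{4304 - 9160 - 8 \left(-7 + 1145\right)^{2}} = \frac{1}{4304 - 9160 - 8 \cdot 1138^{2}} = \frac{1}{4304 - 9160 - 10360352} = \frac{1}{-10365208} = - \frac{1}{10365208}$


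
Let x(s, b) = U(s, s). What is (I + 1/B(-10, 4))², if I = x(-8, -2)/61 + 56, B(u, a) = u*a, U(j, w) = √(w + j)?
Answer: 18653797641/5953600 + 2239*I/305 ≈ 3133.2 + 7.341*I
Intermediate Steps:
U(j, w) = √(j + w)
x(s, b) = √2*√s (x(s, b) = √(s + s) = √(2*s) = √2*√s)
B(u, a) = a*u
I = 56 + 4*I/61 (I = (√2*√(-8))/61 + 56 = (√2*(2*I*√2))*(1/61) + 56 = (4*I)*(1/61) + 56 = 4*I/61 + 56 = 56 + 4*I/61 ≈ 56.0 + 0.065574*I)
(I + 1/B(-10, 4))² = ((56 + 4*I/61) + 1/(4*(-10)))² = ((56 + 4*I/61) + 1/(-40))² = ((56 + 4*I/61) - 1/40)² = (2239/40 + 4*I/61)²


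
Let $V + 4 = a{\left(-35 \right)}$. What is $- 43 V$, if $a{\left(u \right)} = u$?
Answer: $1677$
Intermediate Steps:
$V = -39$ ($V = -4 - 35 = -39$)
$- 43 V = \left(-43\right) \left(-39\right) = 1677$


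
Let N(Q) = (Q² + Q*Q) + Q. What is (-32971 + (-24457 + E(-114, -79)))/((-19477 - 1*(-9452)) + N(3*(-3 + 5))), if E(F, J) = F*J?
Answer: 48422/9947 ≈ 4.8680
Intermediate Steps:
N(Q) = Q + 2*Q² (N(Q) = (Q² + Q²) + Q = 2*Q² + Q = Q + 2*Q²)
(-32971 + (-24457 + E(-114, -79)))/((-19477 - 1*(-9452)) + N(3*(-3 + 5))) = (-32971 + (-24457 - 114*(-79)))/((-19477 - 1*(-9452)) + (3*(-3 + 5))*(1 + 2*(3*(-3 + 5)))) = (-32971 + (-24457 + 9006))/((-19477 + 9452) + (3*2)*(1 + 2*(3*2))) = (-32971 - 15451)/(-10025 + 6*(1 + 2*6)) = -48422/(-10025 + 6*(1 + 12)) = -48422/(-10025 + 6*13) = -48422/(-10025 + 78) = -48422/(-9947) = -48422*(-1/9947) = 48422/9947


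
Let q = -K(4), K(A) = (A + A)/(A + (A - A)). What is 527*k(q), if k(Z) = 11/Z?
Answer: -5797/2 ≈ -2898.5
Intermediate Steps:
K(A) = 2 (K(A) = (2*A)/(A + 0) = (2*A)/A = 2)
q = -2 (q = -1*2 = -2)
527*k(q) = 527*(11/(-2)) = 527*(11*(-½)) = 527*(-11/2) = -5797/2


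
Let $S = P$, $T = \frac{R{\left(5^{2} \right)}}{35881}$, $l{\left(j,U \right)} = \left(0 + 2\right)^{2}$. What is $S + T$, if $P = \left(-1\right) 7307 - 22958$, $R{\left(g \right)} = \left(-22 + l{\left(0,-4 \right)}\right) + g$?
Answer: $- \frac{1085938458}{35881} \approx -30265.0$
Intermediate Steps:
$l{\left(j,U \right)} = 4$ ($l{\left(j,U \right)} = 2^{2} = 4$)
$R{\left(g \right)} = -18 + g$ ($R{\left(g \right)} = \left(-22 + 4\right) + g = -18 + g$)
$T = \frac{7}{35881}$ ($T = \frac{-18 + 5^{2}}{35881} = \left(-18 + 25\right) \frac{1}{35881} = 7 \cdot \frac{1}{35881} = \frac{7}{35881} \approx 0.00019509$)
$P = -30265$ ($P = -7307 - 22958 = -30265$)
$S = -30265$
$S + T = -30265 + \frac{7}{35881} = - \frac{1085938458}{35881}$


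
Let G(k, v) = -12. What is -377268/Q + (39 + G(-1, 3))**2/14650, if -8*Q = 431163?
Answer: 14843375809/2105512650 ≈ 7.0498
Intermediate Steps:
Q = -431163/8 (Q = -1/8*431163 = -431163/8 ≈ -53895.)
-377268/Q + (39 + G(-1, 3))**2/14650 = -377268/(-431163/8) + (39 - 12)**2/14650 = -377268*(-8/431163) + 27**2*(1/14650) = 1006048/143721 + 729*(1/14650) = 1006048/143721 + 729/14650 = 14843375809/2105512650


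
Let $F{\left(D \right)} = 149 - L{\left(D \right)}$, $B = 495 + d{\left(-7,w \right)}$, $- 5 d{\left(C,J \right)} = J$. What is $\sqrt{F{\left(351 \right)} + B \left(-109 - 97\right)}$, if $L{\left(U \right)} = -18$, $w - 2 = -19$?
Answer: $\frac{i \sqrt{2562585}}{5} \approx 320.16 i$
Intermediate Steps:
$w = -17$ ($w = 2 - 19 = -17$)
$d{\left(C,J \right)} = - \frac{J}{5}$
$B = \frac{2492}{5}$ ($B = 495 - - \frac{17}{5} = 495 + \frac{17}{5} = \frac{2492}{5} \approx 498.4$)
$F{\left(D \right)} = 167$ ($F{\left(D \right)} = 149 - -18 = 149 + 18 = 167$)
$\sqrt{F{\left(351 \right)} + B \left(-109 - 97\right)} = \sqrt{167 + \frac{2492 \left(-109 - 97\right)}{5}} = \sqrt{167 + \frac{2492}{5} \left(-206\right)} = \sqrt{167 - \frac{513352}{5}} = \sqrt{- \frac{512517}{5}} = \frac{i \sqrt{2562585}}{5}$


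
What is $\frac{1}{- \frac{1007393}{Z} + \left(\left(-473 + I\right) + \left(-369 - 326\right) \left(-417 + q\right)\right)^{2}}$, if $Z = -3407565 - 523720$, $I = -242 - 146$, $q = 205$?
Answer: $\frac{3931285}{84350034029349078} \approx 4.6607 \cdot 10^{-11}$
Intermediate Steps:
$I = -388$
$Z = -3931285$
$\frac{1}{- \frac{1007393}{Z} + \left(\left(-473 + I\right) + \left(-369 - 326\right) \left(-417 + q\right)\right)^{2}} = \frac{1}{- \frac{1007393}{-3931285} + \left(\left(-473 - 388\right) + \left(-369 - 326\right) \left(-417 + 205\right)\right)^{2}} = \frac{1}{\left(-1007393\right) \left(- \frac{1}{3931285}\right) + \left(-861 - -147340\right)^{2}} = \frac{1}{\frac{1007393}{3931285} + \left(-861 + 147340\right)^{2}} = \frac{1}{\frac{1007393}{3931285} + 146479^{2}} = \frac{1}{\frac{1007393}{3931285} + 21456097441} = \frac{1}{\frac{84350034029349078}{3931285}} = \frac{3931285}{84350034029349078}$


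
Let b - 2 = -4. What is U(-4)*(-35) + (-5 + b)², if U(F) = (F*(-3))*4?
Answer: -1631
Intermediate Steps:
b = -2 (b = 2 - 4 = -2)
U(F) = -12*F (U(F) = -3*F*4 = -12*F)
U(-4)*(-35) + (-5 + b)² = -12*(-4)*(-35) + (-5 - 2)² = 48*(-35) + (-7)² = -1680 + 49 = -1631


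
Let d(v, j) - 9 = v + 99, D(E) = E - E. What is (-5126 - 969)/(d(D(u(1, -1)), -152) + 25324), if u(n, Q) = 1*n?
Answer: -6095/25432 ≈ -0.23966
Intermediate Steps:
u(n, Q) = n
D(E) = 0
d(v, j) = 108 + v (d(v, j) = 9 + (v + 99) = 9 + (99 + v) = 108 + v)
(-5126 - 969)/(d(D(u(1, -1)), -152) + 25324) = (-5126 - 969)/((108 + 0) + 25324) = -6095/(108 + 25324) = -6095/25432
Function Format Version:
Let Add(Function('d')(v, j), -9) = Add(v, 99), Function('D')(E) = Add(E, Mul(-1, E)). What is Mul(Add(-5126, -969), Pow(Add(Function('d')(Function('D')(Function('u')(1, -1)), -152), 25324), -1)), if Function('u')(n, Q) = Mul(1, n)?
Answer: Rational(-6095, 25432) ≈ -0.23966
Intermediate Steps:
Function('u')(n, Q) = n
Function('D')(E) = 0
Function('d')(v, j) = Add(108, v) (Function('d')(v, j) = Add(9, Add(v, 99)) = Add(9, Add(99, v)) = Add(108, v))
Mul(Add(-5126, -969), Pow(Add(Function('d')(Function('D')(Function('u')(1, -1)), -152), 25324), -1)) = Mul(Add(-5126, -969), Pow(Add(Add(108, 0), 25324), -1)) = Mul(-6095, Pow(Add(108, 25324), -1)) = Mul(-6095, Pow(25432, -1)) = Mul(-6095, Rational(1, 25432)) = Rational(-6095, 25432)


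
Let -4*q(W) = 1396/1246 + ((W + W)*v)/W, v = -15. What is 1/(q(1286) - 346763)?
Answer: -623/216028851 ≈ -2.8839e-6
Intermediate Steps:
q(W) = 4498/623 (q(W) = -(1396/1246 + ((W + W)*(-15))/W)/4 = -(1396*(1/1246) + ((2*W)*(-15))/W)/4 = -(698/623 + (-30*W)/W)/4 = -(698/623 - 30)/4 = -1/4*(-17992/623) = 4498/623)
1/(q(1286) - 346763) = 1/(4498/623 - 346763) = 1/(-216028851/623) = -623/216028851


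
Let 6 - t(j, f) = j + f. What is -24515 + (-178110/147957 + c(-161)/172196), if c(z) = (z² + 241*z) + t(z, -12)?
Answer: -208205333532999/8492534524 ≈ -24516.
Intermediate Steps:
t(j, f) = 6 - f - j (t(j, f) = 6 - (j + f) = 6 - (f + j) = 6 + (-f - j) = 6 - f - j)
c(z) = 18 + z² + 240*z (c(z) = (z² + 241*z) + (6 - 1*(-12) - z) = (z² + 241*z) + (6 + 12 - z) = (z² + 241*z) + (18 - z) = 18 + z² + 240*z)
-24515 + (-178110/147957 + c(-161)/172196) = -24515 + (-178110/147957 + (18 + (-161)² + 240*(-161))/172196) = -24515 + (-178110*1/147957 + (18 + 25921 - 38640)*(1/172196)) = -24515 + (-59370/49319 - 12701*1/172196) = -24515 + (-59370/49319 - 12701/172196) = -24515 - 10849677139/8492534524 = -208205333532999/8492534524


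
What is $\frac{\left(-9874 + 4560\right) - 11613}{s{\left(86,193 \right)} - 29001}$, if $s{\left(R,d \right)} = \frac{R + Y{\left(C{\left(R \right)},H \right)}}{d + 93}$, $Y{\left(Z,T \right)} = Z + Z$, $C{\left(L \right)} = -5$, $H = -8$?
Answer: $\frac{2420561}{4147105} \approx 0.58367$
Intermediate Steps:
$Y{\left(Z,T \right)} = 2 Z$
$s{\left(R,d \right)} = \frac{-10 + R}{93 + d}$ ($s{\left(R,d \right)} = \frac{R + 2 \left(-5\right)}{d + 93} = \frac{R - 10}{93 + d} = \frac{-10 + R}{93 + d}$)
$\frac{\left(-9874 + 4560\right) - 11613}{s{\left(86,193 \right)} - 29001} = \frac{\left(-9874 + 4560\right) - 11613}{\frac{-10 + 86}{93 + 193} - 29001} = \frac{-5314 - 11613}{\frac{1}{286} \cdot 76 - 29001} = - \frac{16927}{\frac{1}{286} \cdot 76 - 29001} = - \frac{16927}{\frac{38}{143} - 29001} = - \frac{16927}{- \frac{4147105}{143}} = \left(-16927\right) \left(- \frac{143}{4147105}\right) = \frac{2420561}{4147105}$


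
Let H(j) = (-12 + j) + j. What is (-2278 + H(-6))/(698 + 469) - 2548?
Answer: -2975818/1167 ≈ -2550.0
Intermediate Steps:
H(j) = -12 + 2*j
(-2278 + H(-6))/(698 + 469) - 2548 = (-2278 + (-12 + 2*(-6)))/(698 + 469) - 2548 = (-2278 + (-12 - 12))/1167 - 2548 = (-2278 - 24)*(1/1167) - 2548 = -2302*1/1167 - 2548 = -2302/1167 - 2548 = -2975818/1167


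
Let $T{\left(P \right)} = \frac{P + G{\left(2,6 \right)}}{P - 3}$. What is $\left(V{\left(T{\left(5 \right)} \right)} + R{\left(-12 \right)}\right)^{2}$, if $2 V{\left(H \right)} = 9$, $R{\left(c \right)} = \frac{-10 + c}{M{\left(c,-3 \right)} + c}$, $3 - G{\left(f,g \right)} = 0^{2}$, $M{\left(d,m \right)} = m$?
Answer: $\frac{32041}{900} \approx 35.601$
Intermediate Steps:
$G{\left(f,g \right)} = 3$ ($G{\left(f,g \right)} = 3 - 0^{2} = 3 - 0 = 3 + 0 = 3$)
$R{\left(c \right)} = \frac{-10 + c}{-3 + c}$
$T{\left(P \right)} = \frac{3 + P}{-3 + P}$ ($T{\left(P \right)} = \frac{P + 3}{P - 3} = \frac{3 + P}{-3 + P}$)
$V{\left(H \right)} = \frac{9}{2}$ ($V{\left(H \right)} = \frac{1}{2} \cdot 9 = \frac{9}{2}$)
$\left(V{\left(T{\left(5 \right)} \right)} + R{\left(-12 \right)}\right)^{2} = \left(\frac{9}{2} + \frac{-10 - 12}{-3 - 12}\right)^{2} = \left(\frac{9}{2} + \frac{1}{-15} \left(-22\right)\right)^{2} = \left(\frac{9}{2} - - \frac{22}{15}\right)^{2} = \left(\frac{9}{2} + \frac{22}{15}\right)^{2} = \left(\frac{179}{30}\right)^{2} = \frac{32041}{900}$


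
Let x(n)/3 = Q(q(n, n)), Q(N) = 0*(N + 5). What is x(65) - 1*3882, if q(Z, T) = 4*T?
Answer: -3882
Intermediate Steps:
Q(N) = 0 (Q(N) = 0*(5 + N) = 0)
x(n) = 0 (x(n) = 3*0 = 0)
x(65) - 1*3882 = 0 - 1*3882 = 0 - 3882 = -3882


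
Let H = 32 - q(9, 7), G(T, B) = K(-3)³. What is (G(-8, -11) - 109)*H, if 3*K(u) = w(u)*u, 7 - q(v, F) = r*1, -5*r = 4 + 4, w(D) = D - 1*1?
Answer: -1053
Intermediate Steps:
w(D) = -1 + D (w(D) = D - 1 = -1 + D)
r = -8/5 (r = -(4 + 4)/5 = -⅕*8 = -8/5 ≈ -1.6000)
q(v, F) = 43/5 (q(v, F) = 7 - (-8)/5 = 7 - 1*(-8/5) = 7 + 8/5 = 43/5)
K(u) = u*(-1 + u)/3 (K(u) = ((-1 + u)*u)/3 = (u*(-1 + u))/3 = u*(-1 + u)/3)
G(T, B) = 64 (G(T, B) = ((⅓)*(-3)*(-1 - 3))³ = ((⅓)*(-3)*(-4))³ = 4³ = 64)
H = 117/5 (H = 32 - 1*43/5 = 32 - 43/5 = 117/5 ≈ 23.400)
(G(-8, -11) - 109)*H = (64 - 109)*(117/5) = -45*117/5 = -1053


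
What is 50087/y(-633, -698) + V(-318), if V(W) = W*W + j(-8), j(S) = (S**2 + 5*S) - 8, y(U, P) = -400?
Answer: 40405913/400 ≈ 1.0101e+5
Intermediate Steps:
j(S) = -8 + S**2 + 5*S
V(W) = 16 + W**2 (V(W) = W*W + (-8 + (-8)**2 + 5*(-8)) = W**2 + (-8 + 64 - 40) = W**2 + 16 = 16 + W**2)
50087/y(-633, -698) + V(-318) = 50087/(-400) + (16 + (-318)**2) = 50087*(-1/400) + (16 + 101124) = -50087/400 + 101140 = 40405913/400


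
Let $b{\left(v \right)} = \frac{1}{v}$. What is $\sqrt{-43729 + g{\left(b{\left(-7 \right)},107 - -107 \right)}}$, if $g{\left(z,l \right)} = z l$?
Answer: $\frac{i \sqrt{2144219}}{7} \approx 209.19 i$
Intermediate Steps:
$g{\left(z,l \right)} = l z$
$\sqrt{-43729 + g{\left(b{\left(-7 \right)},107 - -107 \right)}} = \sqrt{-43729 + \frac{107 - -107}{-7}} = \sqrt{-43729 + \left(107 + 107\right) \left(- \frac{1}{7}\right)} = \sqrt{-43729 + 214 \left(- \frac{1}{7}\right)} = \sqrt{-43729 - \frac{214}{7}} = \sqrt{- \frac{306317}{7}} = \frac{i \sqrt{2144219}}{7}$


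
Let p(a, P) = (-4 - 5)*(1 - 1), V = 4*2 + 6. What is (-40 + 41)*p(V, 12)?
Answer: 0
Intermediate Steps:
V = 14 (V = 8 + 6 = 14)
p(a, P) = 0 (p(a, P) = -9*0 = 0)
(-40 + 41)*p(V, 12) = (-40 + 41)*0 = 1*0 = 0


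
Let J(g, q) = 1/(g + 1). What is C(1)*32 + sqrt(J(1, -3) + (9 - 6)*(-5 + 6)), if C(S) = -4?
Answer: -128 + sqrt(14)/2 ≈ -126.13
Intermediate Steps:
J(g, q) = 1/(1 + g)
C(1)*32 + sqrt(J(1, -3) + (9 - 6)*(-5 + 6)) = -4*32 + sqrt(1/(1 + 1) + (9 - 6)*(-5 + 6)) = -128 + sqrt(1/2 + 3*1) = -128 + sqrt(1/2 + 3) = -128 + sqrt(7/2) = -128 + sqrt(14)/2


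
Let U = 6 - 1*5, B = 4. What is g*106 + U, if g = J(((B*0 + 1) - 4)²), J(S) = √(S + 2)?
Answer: 1 + 106*√11 ≈ 352.56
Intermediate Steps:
U = 1 (U = 6 - 5 = 1)
J(S) = √(2 + S)
g = √11 (g = √(2 + ((4*0 + 1) - 4)²) = √(2 + ((0 + 1) - 4)²) = √(2 + (1 - 4)²) = √(2 + (-3)²) = √(2 + 9) = √11 ≈ 3.3166)
g*106 + U = √11*106 + 1 = 106*√11 + 1 = 1 + 106*√11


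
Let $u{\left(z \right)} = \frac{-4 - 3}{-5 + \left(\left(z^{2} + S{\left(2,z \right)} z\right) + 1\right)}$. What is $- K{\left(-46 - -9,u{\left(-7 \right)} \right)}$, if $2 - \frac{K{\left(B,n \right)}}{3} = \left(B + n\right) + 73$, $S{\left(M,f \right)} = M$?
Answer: $\frac{3141}{31} \approx 101.32$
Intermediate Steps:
$u{\left(z \right)} = - \frac{7}{-4 + z^{2} + 2 z}$ ($u{\left(z \right)} = \frac{-4 - 3}{-5 + \left(\left(z^{2} + 2 z\right) + 1\right)} = - \frac{7}{-5 + \left(1 + z^{2} + 2 z\right)} = - \frac{7}{-4 + z^{2} + 2 z}$)
$K{\left(B,n \right)} = -213 - 3 B - 3 n$ ($K{\left(B,n \right)} = 6 - 3 \left(\left(B + n\right) + 73\right) = 6 - 3 \left(73 + B + n\right) = 6 - \left(219 + 3 B + 3 n\right) = -213 - 3 B - 3 n$)
$- K{\left(-46 - -9,u{\left(-7 \right)} \right)} = - (-213 - 3 \left(-46 - -9\right) - 3 \left(- \frac{7}{-4 + \left(-7\right)^{2} + 2 \left(-7\right)}\right)) = - (-213 - 3 \left(-46 + 9\right) - 3 \left(- \frac{7}{-4 + 49 - 14}\right)) = - (-213 - -111 - 3 \left(- \frac{7}{31}\right)) = - (-213 + 111 - 3 \left(\left(-7\right) \frac{1}{31}\right)) = - (-213 + 111 - - \frac{21}{31}) = - (-213 + 111 + \frac{21}{31}) = \left(-1\right) \left(- \frac{3141}{31}\right) = \frac{3141}{31}$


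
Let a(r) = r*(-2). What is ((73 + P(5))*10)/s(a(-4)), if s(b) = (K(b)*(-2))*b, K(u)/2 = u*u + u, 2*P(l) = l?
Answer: -755/2304 ≈ -0.32769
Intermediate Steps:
P(l) = l/2
K(u) = 2*u + 2*u² (K(u) = 2*(u*u + u) = 2*(u² + u) = 2*(u + u²) = 2*u + 2*u²)
a(r) = -2*r
s(b) = -4*b²*(1 + b) (s(b) = ((2*b*(1 + b))*(-2))*b = (-4*b*(1 + b))*b = -4*b²*(1 + b))
((73 + P(5))*10)/s(a(-4)) = ((73 + (½)*5)*10)/((4*(-2*(-4))²*(-1 - (-2)*(-4)))) = ((73 + 5/2)*10)/((4*8²*(-1 - 1*8))) = ((151/2)*10)/((4*64*(-1 - 8))) = 755/((4*64*(-9))) = 755/(-2304) = 755*(-1/2304) = -755/2304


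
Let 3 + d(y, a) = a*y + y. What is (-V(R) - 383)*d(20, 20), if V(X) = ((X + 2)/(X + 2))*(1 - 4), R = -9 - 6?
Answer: -158460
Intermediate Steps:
d(y, a) = -3 + y + a*y (d(y, a) = -3 + (a*y + y) = -3 + (y + a*y) = -3 + y + a*y)
R = -15
V(X) = -3 (V(X) = ((2 + X)/(2 + X))*(-3) = 1*(-3) = -3)
(-V(R) - 383)*d(20, 20) = (-1*(-3) - 383)*(-3 + 20 + 20*20) = (3 - 383)*(-3 + 20 + 400) = -380*417 = -158460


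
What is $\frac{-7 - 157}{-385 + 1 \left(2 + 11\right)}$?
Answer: $\frac{41}{93} \approx 0.44086$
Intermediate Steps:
$\frac{-7 - 157}{-385 + 1 \left(2 + 11\right)} = - \frac{164}{-385 + 1 \cdot 13} = - \frac{164}{-385 + 13} = - \frac{164}{-372} = \left(-164\right) \left(- \frac{1}{372}\right) = \frac{41}{93}$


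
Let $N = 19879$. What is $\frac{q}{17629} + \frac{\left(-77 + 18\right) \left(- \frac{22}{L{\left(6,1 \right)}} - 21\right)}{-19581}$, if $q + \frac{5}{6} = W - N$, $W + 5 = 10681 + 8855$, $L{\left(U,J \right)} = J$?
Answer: $- \frac{1690337}{11317818} \approx -0.14935$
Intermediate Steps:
$W = 19531$ ($W = -5 + \left(10681 + 8855\right) = -5 + 19536 = 19531$)
$q = - \frac{2093}{6}$ ($q = - \frac{5}{6} + \left(19531 - 19879\right) = - \frac{5}{6} - 348 = - \frac{2093}{6} \approx -348.83$)
$\frac{q}{17629} + \frac{\left(-77 + 18\right) \left(- \frac{22}{L{\left(6,1 \right)}} - 21\right)}{-19581} = - \frac{2093}{6 \cdot 17629} + \frac{\left(-77 + 18\right) \left(- \frac{22}{1} - 21\right)}{-19581} = \left(- \frac{2093}{6}\right) \frac{1}{17629} + - 59 \left(\left(-22\right) 1 - 21\right) \left(- \frac{1}{19581}\right) = - \frac{2093}{105774} + - 59 \left(-22 - 21\right) \left(- \frac{1}{19581}\right) = - \frac{2093}{105774} + \left(-59\right) \left(-43\right) \left(- \frac{1}{19581}\right) = - \frac{2093}{105774} + 2537 \left(- \frac{1}{19581}\right) = - \frac{2093}{105774} - \frac{2537}{19581} = - \frac{1690337}{11317818}$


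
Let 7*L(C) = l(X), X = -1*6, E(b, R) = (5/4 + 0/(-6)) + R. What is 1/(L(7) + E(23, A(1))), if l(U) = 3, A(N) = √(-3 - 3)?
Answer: 1316/6913 - 784*I*√6/6913 ≈ 0.19037 - 0.2778*I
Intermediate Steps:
A(N) = I*√6 (A(N) = √(-6) = I*√6)
E(b, R) = 5/4 + R (E(b, R) = (5*(¼) + 0*(-⅙)) + R = (5/4 + 0) + R = 5/4 + R)
X = -6
L(C) = 3/7 (L(C) = (⅐)*3 = 3/7)
1/(L(7) + E(23, A(1))) = 1/(3/7 + (5/4 + I*√6)) = 1/(47/28 + I*√6)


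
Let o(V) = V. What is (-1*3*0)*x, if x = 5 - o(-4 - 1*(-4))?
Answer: 0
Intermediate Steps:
x = 5 (x = 5 - (-4 - 1*(-4)) = 5 - (-4 + 4) = 5 - 1*0 = 5 + 0 = 5)
(-1*3*0)*x = (-1*3*0)*5 = -3*0*5 = 0*5 = 0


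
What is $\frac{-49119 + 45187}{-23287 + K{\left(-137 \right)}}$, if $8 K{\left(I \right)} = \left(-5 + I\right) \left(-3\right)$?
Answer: $\frac{15728}{92935} \approx 0.16924$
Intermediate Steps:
$K{\left(I \right)} = \frac{15}{8} - \frac{3 I}{8}$ ($K{\left(I \right)} = \frac{\left(-5 + I\right) \left(-3\right)}{8} = \frac{15 - 3 I}{8} = \frac{15}{8} - \frac{3 I}{8}$)
$\frac{-49119 + 45187}{-23287 + K{\left(-137 \right)}} = \frac{-49119 + 45187}{-23287 + \left(\frac{15}{8} - - \frac{411}{8}\right)} = - \frac{3932}{-23287 + \left(\frac{15}{8} + \frac{411}{8}\right)} = - \frac{3932}{-23287 + \frac{213}{4}} = - \frac{3932}{- \frac{92935}{4}} = \left(-3932\right) \left(- \frac{4}{92935}\right) = \frac{15728}{92935}$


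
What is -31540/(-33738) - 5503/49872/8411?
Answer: 735000284637/786232961072 ≈ 0.93484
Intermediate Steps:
-31540/(-33738) - 5503/49872/8411 = -31540*(-1/33738) - 5503*1/49872*(1/8411) = 15770/16869 - 5503/49872*1/8411 = 15770/16869 - 5503/419473392 = 735000284637/786232961072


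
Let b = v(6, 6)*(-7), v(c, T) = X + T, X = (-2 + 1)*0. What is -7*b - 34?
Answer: 260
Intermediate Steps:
X = 0 (X = -1*0 = 0)
v(c, T) = T (v(c, T) = 0 + T = T)
b = -42 (b = 6*(-7) = -42)
-7*b - 34 = -7*(-42) - 34 = 294 - 34 = 260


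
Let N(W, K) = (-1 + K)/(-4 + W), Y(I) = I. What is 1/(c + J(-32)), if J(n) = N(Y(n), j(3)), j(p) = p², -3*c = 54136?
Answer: -9/162410 ≈ -5.5415e-5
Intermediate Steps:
c = -54136/3 (c = -⅓*54136 = -54136/3 ≈ -18045.)
N(W, K) = (-1 + K)/(-4 + W)
J(n) = 8/(-4 + n) (J(n) = (-1 + 3²)/(-4 + n) = (-1 + 9)/(-4 + n) = 8/(-4 + n))
1/(c + J(-32)) = 1/(-54136/3 + 8/(-4 - 32)) = 1/(-54136/3 + 8/(-36)) = 1/(-54136/3 + 8*(-1/36)) = 1/(-54136/3 - 2/9) = 1/(-162410/9) = -9/162410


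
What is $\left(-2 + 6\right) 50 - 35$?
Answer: $165$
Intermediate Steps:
$\left(-2 + 6\right) 50 - 35 = 4 \cdot 50 - 35 = 200 - 35 = 165$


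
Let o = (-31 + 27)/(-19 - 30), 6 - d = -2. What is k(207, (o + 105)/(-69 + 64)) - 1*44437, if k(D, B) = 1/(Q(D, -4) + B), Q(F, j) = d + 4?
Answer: -98161578/2209 ≈ -44437.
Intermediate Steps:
d = 8 (d = 6 - 1*(-2) = 6 + 2 = 8)
o = 4/49 (o = -4/(-49) = -4*(-1/49) = 4/49 ≈ 0.081633)
Q(F, j) = 12 (Q(F, j) = 8 + 4 = 12)
k(D, B) = 1/(12 + B)
k(207, (o + 105)/(-69 + 64)) - 1*44437 = 1/(12 + (4/49 + 105)/(-69 + 64)) - 1*44437 = 1/(12 + (5149/49)/(-5)) - 44437 = 1/(12 + (5149/49)*(-⅕)) - 44437 = 1/(12 - 5149/245) - 44437 = 1/(-2209/245) - 44437 = -245/2209 - 44437 = -98161578/2209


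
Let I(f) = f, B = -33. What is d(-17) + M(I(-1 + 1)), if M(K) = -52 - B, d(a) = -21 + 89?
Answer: 49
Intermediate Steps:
d(a) = 68
M(K) = -19 (M(K) = -52 - 1*(-33) = -52 + 33 = -19)
d(-17) + M(I(-1 + 1)) = 68 - 19 = 49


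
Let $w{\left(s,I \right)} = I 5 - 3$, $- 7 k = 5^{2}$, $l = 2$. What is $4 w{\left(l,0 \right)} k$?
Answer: $\frac{300}{7} \approx 42.857$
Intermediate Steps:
$k = - \frac{25}{7}$ ($k = - \frac{5^{2}}{7} = \left(- \frac{1}{7}\right) 25 = - \frac{25}{7} \approx -3.5714$)
$w{\left(s,I \right)} = -3 + 5 I$ ($w{\left(s,I \right)} = 5 I - 3 = -3 + 5 I$)
$4 w{\left(l,0 \right)} k = 4 \left(-3 + 5 \cdot 0\right) \left(- \frac{25}{7}\right) = 4 \left(-3 + 0\right) \left(- \frac{25}{7}\right) = 4 \left(-3\right) \left(- \frac{25}{7}\right) = \left(-12\right) \left(- \frac{25}{7}\right) = \frac{300}{7}$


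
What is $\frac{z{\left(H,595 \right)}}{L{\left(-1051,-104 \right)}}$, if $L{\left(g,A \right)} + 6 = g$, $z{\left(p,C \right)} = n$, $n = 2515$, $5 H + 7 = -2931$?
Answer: $- \frac{2515}{1057} \approx -2.3794$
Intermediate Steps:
$H = - \frac{2938}{5}$ ($H = - \frac{7}{5} + \frac{1}{5} \left(-2931\right) = - \frac{7}{5} - \frac{2931}{5} = - \frac{2938}{5} \approx -587.6$)
$z{\left(p,C \right)} = 2515$
$L{\left(g,A \right)} = -6 + g$
$\frac{z{\left(H,595 \right)}}{L{\left(-1051,-104 \right)}} = \frac{2515}{-6 - 1051} = \frac{2515}{-1057} = 2515 \left(- \frac{1}{1057}\right) = - \frac{2515}{1057}$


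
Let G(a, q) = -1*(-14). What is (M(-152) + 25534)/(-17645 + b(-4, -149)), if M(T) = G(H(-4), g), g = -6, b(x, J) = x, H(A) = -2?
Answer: -8516/5883 ≈ -1.4476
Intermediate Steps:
G(a, q) = 14
M(T) = 14
(M(-152) + 25534)/(-17645 + b(-4, -149)) = (14 + 25534)/(-17645 - 4) = 25548/(-17649) = 25548*(-1/17649) = -8516/5883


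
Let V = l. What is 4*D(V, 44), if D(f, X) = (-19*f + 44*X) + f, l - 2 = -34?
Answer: 10048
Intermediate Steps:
l = -32 (l = 2 - 34 = -32)
V = -32
D(f, X) = -18*f + 44*X
4*D(V, 44) = 4*(-18*(-32) + 44*44) = 4*(576 + 1936) = 4*2512 = 10048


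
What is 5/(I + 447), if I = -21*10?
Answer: 5/237 ≈ 0.021097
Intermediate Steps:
I = -210
5/(I + 447) = 5/(-210 + 447) = 5/237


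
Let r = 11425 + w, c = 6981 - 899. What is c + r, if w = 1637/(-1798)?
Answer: 31475949/1798 ≈ 17506.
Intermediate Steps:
c = 6082
w = -1637/1798 (w = 1637*(-1/1798) = -1637/1798 ≈ -0.91046)
r = 20540513/1798 (r = 11425 - 1637/1798 = 20540513/1798 ≈ 11424.)
c + r = 6082 + 20540513/1798 = 31475949/1798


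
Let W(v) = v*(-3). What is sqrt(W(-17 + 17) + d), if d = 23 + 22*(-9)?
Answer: 5*I*sqrt(7) ≈ 13.229*I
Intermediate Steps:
W(v) = -3*v
d = -175 (d = 23 - 198 = -175)
sqrt(W(-17 + 17) + d) = sqrt(-3*(-17 + 17) - 175) = sqrt(-3*0 - 175) = sqrt(0 - 175) = sqrt(-175) = 5*I*sqrt(7)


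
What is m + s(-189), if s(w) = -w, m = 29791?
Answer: 29980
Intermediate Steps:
m + s(-189) = 29791 - 1*(-189) = 29791 + 189 = 29980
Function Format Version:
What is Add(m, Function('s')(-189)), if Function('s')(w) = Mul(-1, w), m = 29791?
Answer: 29980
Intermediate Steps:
Add(m, Function('s')(-189)) = Add(29791, Mul(-1, -189)) = Add(29791, 189) = 29980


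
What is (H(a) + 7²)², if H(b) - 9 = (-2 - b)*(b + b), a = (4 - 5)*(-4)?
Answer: 100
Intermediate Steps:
a = 4 (a = -1*(-4) = 4)
H(b) = 9 + 2*b*(-2 - b) (H(b) = 9 + (-2 - b)*(b + b) = 9 + (-2 - b)*(2*b) = 9 + 2*b*(-2 - b))
(H(a) + 7²)² = ((9 - 4*4 - 2*4²) + 7²)² = ((9 - 16 - 2*16) + 49)² = ((9 - 16 - 32) + 49)² = (-39 + 49)² = 10² = 100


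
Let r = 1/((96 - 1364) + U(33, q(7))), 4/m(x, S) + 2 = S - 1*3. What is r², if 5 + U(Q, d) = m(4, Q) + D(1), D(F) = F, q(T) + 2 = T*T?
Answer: 49/79263409 ≈ 6.1819e-7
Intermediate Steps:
q(T) = -2 + T² (q(T) = -2 + T*T = -2 + T²)
m(x, S) = 4/(-5 + S) (m(x, S) = 4/(-2 + (S - 1*3)) = 4/(-2 + (S - 3)) = 4/(-2 + (-3 + S)) = 4/(-5 + S))
U(Q, d) = -4 + 4/(-5 + Q) (U(Q, d) = -5 + (4/(-5 + Q) + 1) = -5 + (1 + 4/(-5 + Q)) = -4 + 4/(-5 + Q))
r = -7/8903 (r = 1/((96 - 1364) + 4*(6 - 1*33)/(-5 + 33)) = 1/(-1268 + 4*(6 - 33)/28) = 1/(-1268 + 4*(1/28)*(-27)) = 1/(-1268 - 27/7) = 1/(-8903/7) = -7/8903 ≈ -0.00078625)
r² = (-7/8903)² = 49/79263409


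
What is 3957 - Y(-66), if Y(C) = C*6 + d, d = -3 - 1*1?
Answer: 4357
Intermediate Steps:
d = -4 (d = -3 - 1 = -4)
Y(C) = -4 + 6*C (Y(C) = C*6 - 4 = 6*C - 4 = -4 + 6*C)
3957 - Y(-66) = 3957 - (-4 + 6*(-66)) = 3957 - (-4 - 396) = 3957 - 1*(-400) = 3957 + 400 = 4357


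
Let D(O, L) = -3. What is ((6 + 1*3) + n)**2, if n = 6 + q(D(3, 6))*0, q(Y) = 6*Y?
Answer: 225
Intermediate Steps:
n = 6 (n = 6 + (6*(-3))*0 = 6 - 18*0 = 6 + 0 = 6)
((6 + 1*3) + n)**2 = ((6 + 1*3) + 6)**2 = ((6 + 3) + 6)**2 = (9 + 6)**2 = 15**2 = 225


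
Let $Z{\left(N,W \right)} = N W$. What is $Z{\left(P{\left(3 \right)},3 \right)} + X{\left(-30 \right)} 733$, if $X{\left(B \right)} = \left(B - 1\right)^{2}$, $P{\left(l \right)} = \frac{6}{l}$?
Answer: $704419$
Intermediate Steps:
$X{\left(B \right)} = \left(-1 + B\right)^{2}$ ($X{\left(B \right)} = \left(B - 1\right)^{2} = \left(-1 + B\right)^{2}$)
$Z{\left(P{\left(3 \right)},3 \right)} + X{\left(-30 \right)} 733 = \frac{6}{3} \cdot 3 + \left(-1 - 30\right)^{2} \cdot 733 = 6 \cdot \frac{1}{3} \cdot 3 + \left(-31\right)^{2} \cdot 733 = 2 \cdot 3 + 961 \cdot 733 = 6 + 704413 = 704419$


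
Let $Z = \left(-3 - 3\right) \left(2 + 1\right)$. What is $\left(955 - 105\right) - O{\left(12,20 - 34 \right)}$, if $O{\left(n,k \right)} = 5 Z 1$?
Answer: $940$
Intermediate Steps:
$Z = -18$ ($Z = \left(-6\right) 3 = -18$)
$O{\left(n,k \right)} = -90$ ($O{\left(n,k \right)} = 5 \left(-18\right) 1 = \left(-90\right) 1 = -90$)
$\left(955 - 105\right) - O{\left(12,20 - 34 \right)} = \left(955 - 105\right) - -90 = 850 + 90 = 940$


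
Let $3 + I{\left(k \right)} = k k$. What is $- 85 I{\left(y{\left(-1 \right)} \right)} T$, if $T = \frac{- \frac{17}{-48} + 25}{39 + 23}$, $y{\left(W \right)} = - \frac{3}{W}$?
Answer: $- \frac{103445}{496} \approx -208.56$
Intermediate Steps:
$I{\left(k \right)} = -3 + k^{2}$ ($I{\left(k \right)} = -3 + k k = -3 + k^{2}$)
$T = \frac{1217}{2976}$ ($T = \frac{\left(-17\right) \left(- \frac{1}{48}\right) + 25}{62} = \left(\frac{17}{48} + 25\right) \frac{1}{62} = \frac{1217}{48} \cdot \frac{1}{62} = \frac{1217}{2976} \approx 0.40894$)
$- 85 I{\left(y{\left(-1 \right)} \right)} T = - 85 \left(-3 + \left(- \frac{3}{-1}\right)^{2}\right) \frac{1217}{2976} = - 85 \left(-3 + \left(\left(-3\right) \left(-1\right)\right)^{2}\right) \frac{1217}{2976} = - 85 \left(-3 + 3^{2}\right) \frac{1217}{2976} = - 85 \left(-3 + 9\right) \frac{1217}{2976} = \left(-85\right) 6 \cdot \frac{1217}{2976} = \left(-510\right) \frac{1217}{2976} = - \frac{103445}{496}$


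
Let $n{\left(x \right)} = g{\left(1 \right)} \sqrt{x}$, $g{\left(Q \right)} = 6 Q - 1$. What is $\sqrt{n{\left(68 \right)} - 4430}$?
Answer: $\sqrt{-4430 + 10 \sqrt{17}} \approx 66.248 i$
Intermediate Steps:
$g{\left(Q \right)} = -1 + 6 Q$
$n{\left(x \right)} = 5 \sqrt{x}$ ($n{\left(x \right)} = \left(-1 + 6 \cdot 1\right) \sqrt{x} = \left(-1 + 6\right) \sqrt{x} = 5 \sqrt{x}$)
$\sqrt{n{\left(68 \right)} - 4430} = \sqrt{5 \sqrt{68} - 4430} = \sqrt{5 \cdot 2 \sqrt{17} - 4430} = \sqrt{10 \sqrt{17} - 4430} = \sqrt{-4430 + 10 \sqrt{17}}$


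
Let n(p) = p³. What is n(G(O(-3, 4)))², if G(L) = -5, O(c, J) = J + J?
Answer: 15625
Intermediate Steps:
O(c, J) = 2*J
n(G(O(-3, 4)))² = ((-5)³)² = (-125)² = 15625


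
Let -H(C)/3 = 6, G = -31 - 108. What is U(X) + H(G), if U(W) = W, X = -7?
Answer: -25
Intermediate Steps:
G = -139
H(C) = -18 (H(C) = -3*6 = -18)
U(X) + H(G) = -7 - 18 = -25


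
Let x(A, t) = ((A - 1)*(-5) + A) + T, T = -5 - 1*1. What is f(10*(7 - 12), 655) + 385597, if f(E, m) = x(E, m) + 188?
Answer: 385984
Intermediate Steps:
T = -6 (T = -5 - 1 = -6)
x(A, t) = -1 - 4*A (x(A, t) = ((A - 1)*(-5) + A) - 6 = ((-1 + A)*(-5) + A) - 6 = ((5 - 5*A) + A) - 6 = (5 - 4*A) - 6 = -1 - 4*A)
f(E, m) = 187 - 4*E (f(E, m) = (-1 - 4*E) + 188 = 187 - 4*E)
f(10*(7 - 12), 655) + 385597 = (187 - 40*(7 - 12)) + 385597 = (187 - 40*(-5)) + 385597 = (187 - 4*(-50)) + 385597 = (187 + 200) + 385597 = 387 + 385597 = 385984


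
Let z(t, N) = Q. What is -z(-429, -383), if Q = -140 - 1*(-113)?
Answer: 27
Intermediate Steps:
Q = -27 (Q = -140 + 113 = -27)
z(t, N) = -27
-z(-429, -383) = -1*(-27) = 27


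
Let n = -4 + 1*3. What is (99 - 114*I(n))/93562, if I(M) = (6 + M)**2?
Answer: -393/13366 ≈ -0.029403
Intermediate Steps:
n = -1 (n = -4 + 3 = -1)
(99 - 114*I(n))/93562 = (99 - 114*(6 - 1)**2)/93562 = (99 - 114*5**2)*(1/93562) = (99 - 114*25)*(1/93562) = (99 - 2850)*(1/93562) = -2751*1/93562 = -393/13366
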